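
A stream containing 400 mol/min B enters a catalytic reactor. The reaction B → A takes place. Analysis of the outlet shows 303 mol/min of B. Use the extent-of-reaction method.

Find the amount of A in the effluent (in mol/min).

97 mol/min

For B: n = n₀ − 1ξ → 303 = 400 − 1ξ, giving ξ = 97 mol/min.
Outlet amounts (n = n₀ + ν ξ):
  B: 400 − 1(97) = 303
  A: 0 + 1(97) = 97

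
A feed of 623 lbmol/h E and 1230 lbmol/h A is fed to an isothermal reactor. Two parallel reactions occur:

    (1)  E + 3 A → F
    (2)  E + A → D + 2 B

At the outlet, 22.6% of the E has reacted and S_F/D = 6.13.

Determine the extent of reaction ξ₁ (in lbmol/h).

ξ₁ = 121 lbmol/h

Conversion of E: E consumed = 0.226 × 623 = 140.8 lbmol/h = 1ξ₁ + 1ξ₂.
Selectivity: 1ξ₁ / (1ξ₂) = 6.13 → ξ₁ = 6.13 ξ₂.
Substitute: (1·6.13 + 1) ξ₂ = 140.8 → ξ₂ = 19.75 lbmol/h, ξ₁ = 121.1 lbmol/h.
Outlet amounts (n = n₀ + Σ ν·ξ):
  E: 623 − 1(121.1) − 1(19.75) = 482.2
  A: 1230 − 3(121.1) − 1(19.75) = 847.1
  F: 0 + 1(121.1) = 121.1
  D: 0 + 1(19.75) = 19.75
  B: 0 + 2(19.75) = 39.49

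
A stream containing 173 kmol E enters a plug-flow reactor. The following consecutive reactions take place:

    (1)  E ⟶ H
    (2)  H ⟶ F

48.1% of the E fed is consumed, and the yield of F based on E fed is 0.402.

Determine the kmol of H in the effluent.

Conversion of E: E consumed = 1ξ₁ = 0.481 × 173 → ξ₁ = 83.21 kmol.
Yield of F: 1ξ₂ / 173 = 0.402 → ξ₂ = 69.55 kmol.
Outlet amounts (n = n₀ + Σ ν·ξ):
  E: 173 − 1(83.21) = 89.79
  H: 0 + 1(83.21) − 1(69.55) = 13.67
  F: 0 + 1(69.55) = 69.55

13.7 kmol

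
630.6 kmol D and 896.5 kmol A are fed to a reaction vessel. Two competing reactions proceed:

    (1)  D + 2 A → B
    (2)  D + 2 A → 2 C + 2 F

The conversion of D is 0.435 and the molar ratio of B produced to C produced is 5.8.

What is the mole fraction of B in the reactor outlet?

Conversion of D: D consumed = 0.435 × 630.6 = 274.3 kmol = 1ξ₁ + 1ξ₂.
Selectivity: 1ξ₁ / (2ξ₂) = 5.8 → ξ₁ = 11.6 ξ₂.
Substitute: (1·11.6 + 1) ξ₂ = 274.3 → ξ₂ = 21.77 kmol, ξ₁ = 252.5 kmol.
Outlet amounts (n = n₀ + Σ ν·ξ):
  D: 630.6 − 1(252.5) − 1(21.77) = 356.3
  A: 896.5 − 2(252.5) − 2(21.77) = 347.9
  B: 0 + 1(252.5) = 252.5
  C: 0 + 2(21.77) = 43.54
  F: 0 + 2(21.77) = 43.54
Total out = 1044 kmol; y_B = 252.5 / 1044 = 0.2419.

0.242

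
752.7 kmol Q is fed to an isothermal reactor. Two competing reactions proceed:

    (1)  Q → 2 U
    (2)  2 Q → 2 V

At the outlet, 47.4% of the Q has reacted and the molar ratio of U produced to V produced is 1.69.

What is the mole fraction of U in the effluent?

Conversion of Q: Q consumed = 0.474 × 752.7 = 356.8 kmol = 1ξ₁ + 2ξ₂.
Selectivity: 2ξ₁ / (2ξ₂) = 1.69 → ξ₁ = 1.69 ξ₂.
Substitute: (1·1.69 + 2) ξ₂ = 356.8 → ξ₂ = 96.69 kmol, ξ₁ = 163.4 kmol.
Outlet amounts (n = n₀ + Σ ν·ξ):
  Q: 752.7 − 1(163.4) − 2(96.69) = 395.9
  U: 0 + 2(163.4) = 326.8
  V: 0 + 2(96.69) = 193.4
Total out = 916.1 kmol; y_U = 326.8 / 916.1 = 0.3567.

0.357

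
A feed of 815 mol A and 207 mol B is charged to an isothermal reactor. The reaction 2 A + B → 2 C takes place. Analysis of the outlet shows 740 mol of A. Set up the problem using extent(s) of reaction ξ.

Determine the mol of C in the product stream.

For A: n = n₀ − 2ξ → 740 = 815 − 2ξ, giving ξ = 37.5 mol.
Outlet amounts (n = n₀ + ν ξ):
  A: 815 − 2(37.5) = 740
  B: 207 − 1(37.5) = 169.5
  C: 0 + 2(37.5) = 75

75 mol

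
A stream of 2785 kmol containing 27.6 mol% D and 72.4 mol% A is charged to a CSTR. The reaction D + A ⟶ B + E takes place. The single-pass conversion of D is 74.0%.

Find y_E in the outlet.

D reacted = 0.74 × 768.7 = 568.8 kmol; ν_D = −1, so ξ = 568.8/1 = 568.8 kmol.
Outlet amounts (n = n₀ + ν ξ):
  D: 768.7 − 1(568.8) = 199.9
  A: 2016 − 1(568.8) = 1448
  B: 0 + 1(568.8) = 568.8
  E: 0 + 1(568.8) = 568.8
Total out = 2785 kmol; y_E = 568.8 / 2785 = 0.2042.

0.204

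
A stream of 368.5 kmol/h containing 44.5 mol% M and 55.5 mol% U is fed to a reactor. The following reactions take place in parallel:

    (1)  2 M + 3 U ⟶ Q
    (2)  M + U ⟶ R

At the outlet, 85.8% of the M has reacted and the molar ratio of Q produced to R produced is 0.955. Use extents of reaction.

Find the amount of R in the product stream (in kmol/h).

Conversion of M: M consumed = 0.858 × 164 = 140.7 kmol/h = 2ξ₁ + 1ξ₂.
Selectivity: 1ξ₁ / (1ξ₂) = 0.955 → ξ₁ = 0.955 ξ₂.
Substitute: (2·0.955 + 1) ξ₂ = 140.7 → ξ₂ = 48.35 kmol/h, ξ₁ = 46.17 kmol/h.
Outlet amounts (n = n₀ + Σ ν·ξ):
  M: 164 − 2(46.17) − 1(48.35) = 23.29
  U: 204.5 − 3(46.17) − 1(48.35) = 17.65
  Q: 0 + 1(46.17) = 46.17
  R: 0 + 1(48.35) = 48.35

48.3 kmol/h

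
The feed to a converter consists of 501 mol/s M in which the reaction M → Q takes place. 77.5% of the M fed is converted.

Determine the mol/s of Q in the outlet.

M reacted = 0.775 × 501 = 388.3 mol/s; ν_M = −1, so ξ = 388.3/1 = 388.3 mol/s.
Outlet amounts (n = n₀ + ν ξ):
  M: 501 − 1(388.3) = 112.7
  Q: 0 + 1(388.3) = 388.3

388 mol/s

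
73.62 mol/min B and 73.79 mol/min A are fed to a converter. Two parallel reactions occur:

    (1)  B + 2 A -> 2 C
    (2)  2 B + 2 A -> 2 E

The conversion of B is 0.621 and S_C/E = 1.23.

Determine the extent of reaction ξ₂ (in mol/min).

ξ₂ = 14.2 mol/min

Conversion of B: B consumed = 0.621 × 73.62 = 45.72 mol/min = 1ξ₁ + 2ξ₂.
Selectivity: 2ξ₁ / (2ξ₂) = 1.23 → ξ₁ = 1.23 ξ₂.
Substitute: (1·1.23 + 2) ξ₂ = 45.72 → ξ₂ = 14.15 mol/min, ξ₁ = 17.41 mol/min.
Outlet amounts (n = n₀ + Σ ν·ξ):
  B: 73.62 − 1(17.41) − 2(14.15) = 27.9
  A: 73.79 − 2(17.41) − 2(14.15) = 10.66
  C: 0 + 2(17.41) = 34.82
  E: 0 + 2(14.15) = 28.31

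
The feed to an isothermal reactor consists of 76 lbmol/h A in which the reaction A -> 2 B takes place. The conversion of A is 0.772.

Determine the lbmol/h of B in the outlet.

A reacted = 0.772 × 76 = 58.67 lbmol/h; ν_A = −1, so ξ = 58.67/1 = 58.67 lbmol/h.
Outlet amounts (n = n₀ + ν ξ):
  A: 76 − 1(58.67) = 17.33
  B: 0 + 2(58.67) = 117.3

117 lbmol/h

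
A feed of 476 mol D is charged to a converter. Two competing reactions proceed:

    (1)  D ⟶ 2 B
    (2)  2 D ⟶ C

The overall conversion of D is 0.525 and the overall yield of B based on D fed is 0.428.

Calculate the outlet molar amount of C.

Yield of B: 2ξ₁ / 476 = 0.428 → ξ₁ = 101.9 mol.
Conversion of D: 1ξ₁ + 2ξ₂ = 0.525 × 476 = 249.9 → ξ₂ = 74.02 mol.
Outlet amounts (n = n₀ + Σ ν·ξ):
  D: 476 − 1(101.9) − 2(74.02) = 226.1
  B: 0 + 2(101.9) = 203.7
  C: 0 + 1(74.02) = 74.02

74 mol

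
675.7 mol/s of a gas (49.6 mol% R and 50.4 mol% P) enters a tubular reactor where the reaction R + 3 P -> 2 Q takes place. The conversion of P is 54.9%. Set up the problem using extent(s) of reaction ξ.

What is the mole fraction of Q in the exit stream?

P reacted = 0.549 × 340.6 = 187 mol/s; ν_P = −3, so ξ = 187/3 = 62.32 mol/s.
Outlet amounts (n = n₀ + ν ξ):
  R: 335.1 − 1(62.32) = 272.8
  P: 340.6 − 3(62.32) = 153.6
  Q: 0 + 2(62.32) = 124.6
Total out = 551.1 mol/s; y_Q = 124.6 / 551.1 = 0.2262.

0.226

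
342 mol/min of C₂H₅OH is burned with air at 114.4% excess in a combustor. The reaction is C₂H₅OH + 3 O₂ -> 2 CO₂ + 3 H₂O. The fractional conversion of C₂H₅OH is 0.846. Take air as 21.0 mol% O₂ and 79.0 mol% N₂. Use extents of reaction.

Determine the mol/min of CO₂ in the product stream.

579 mol/min

Stoichiometric O₂ = 3 × 342 = 1026 mol/min; O₂ fed = 1026 × 2.144 = 2200 mol/min.
N₂ fed = 2200 × 79/21 = 8275 mol/min.
Fuel reacted = 0.846 × 342 → ξ = 289.3 mol/min.
Outlet (n = n₀ + ν ξ):
  C₂H₅OH: 342 − 1(289.3) = 52.67
  O₂: 2200 − 3(289.3) = 1332
  N₂: 8275 (inert)
  CO₂: 0 + 2(289.3) = 578.7
  H₂O: 0 + 3(289.3) = 868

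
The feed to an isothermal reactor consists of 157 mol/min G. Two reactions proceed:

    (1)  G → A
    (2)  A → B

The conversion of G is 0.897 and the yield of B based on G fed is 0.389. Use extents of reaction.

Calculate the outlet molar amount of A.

79.8 mol/min

Conversion of G: G consumed = 1ξ₁ = 0.897 × 157 → ξ₁ = 140.8 mol/min.
Yield of B: 1ξ₂ / 157 = 0.389 → ξ₂ = 61.07 mol/min.
Outlet amounts (n = n₀ + Σ ν·ξ):
  G: 157 − 1(140.8) = 16.17
  A: 0 + 1(140.8) − 1(61.07) = 79.76
  B: 0 + 1(61.07) = 61.07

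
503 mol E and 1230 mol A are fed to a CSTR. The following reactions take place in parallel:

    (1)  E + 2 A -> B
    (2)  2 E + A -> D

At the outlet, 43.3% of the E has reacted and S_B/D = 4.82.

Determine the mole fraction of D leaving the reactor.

0.0235

Conversion of E: E consumed = 0.433 × 503 = 217.8 mol = 1ξ₁ + 2ξ₂.
Selectivity: 1ξ₁ / (1ξ₂) = 4.82 → ξ₁ = 4.82 ξ₂.
Substitute: (1·4.82 + 2) ξ₂ = 217.8 → ξ₂ = 31.94 mol, ξ₁ = 153.9 mol.
Outlet amounts (n = n₀ + Σ ν·ξ):
  E: 503 − 1(153.9) − 2(31.94) = 285.2
  A: 1230 − 2(153.9) − 1(31.94) = 890.2
  B: 0 + 1(153.9) = 153.9
  D: 0 + 1(31.94) = 31.94
Total out = 1361 mol; y_D = 31.94 / 1361 = 0.02346.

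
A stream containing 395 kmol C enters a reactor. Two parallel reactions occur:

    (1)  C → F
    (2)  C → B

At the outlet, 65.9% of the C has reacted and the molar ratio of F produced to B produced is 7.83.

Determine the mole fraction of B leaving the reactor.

Conversion of C: C consumed = 0.659 × 395 = 260.3 kmol = 1ξ₁ + 1ξ₂.
Selectivity: 1ξ₁ / (1ξ₂) = 7.83 → ξ₁ = 7.83 ξ₂.
Substitute: (1·7.83 + 1) ξ₂ = 260.3 → ξ₂ = 29.48 kmol, ξ₁ = 230.8 kmol.
Outlet amounts (n = n₀ + Σ ν·ξ):
  C: 395 − 1(230.8) − 1(29.48) = 134.7
  F: 0 + 1(230.8) = 230.8
  B: 0 + 1(29.48) = 29.48
Total out = 395 kmol; y_B = 29.48 / 395 = 0.07463.

0.0746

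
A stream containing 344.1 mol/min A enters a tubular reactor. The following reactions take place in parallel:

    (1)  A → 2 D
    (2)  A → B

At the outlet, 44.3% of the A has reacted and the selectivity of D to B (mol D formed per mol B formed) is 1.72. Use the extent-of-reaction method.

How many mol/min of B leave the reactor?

82 mol/min

Conversion of A: A consumed = 0.443 × 344.1 = 152.4 mol/min = 1ξ₁ + 1ξ₂.
Selectivity: 2ξ₁ / (1ξ₂) = 1.72 → ξ₁ = 0.86 ξ₂.
Substitute: (1·0.86 + 1) ξ₂ = 152.4 → ξ₂ = 81.96 mol/min, ξ₁ = 70.48 mol/min.
Outlet amounts (n = n₀ + Σ ν·ξ):
  A: 344.1 − 1(70.48) − 1(81.96) = 191.7
  D: 0 + 2(70.48) = 141
  B: 0 + 1(81.96) = 81.96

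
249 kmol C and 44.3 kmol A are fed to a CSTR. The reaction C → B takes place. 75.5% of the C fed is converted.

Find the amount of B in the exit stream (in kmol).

188 kmol

C reacted = 0.755 × 249 = 188 kmol; ν_C = −1, so ξ = 188/1 = 188 kmol.
Outlet amounts (n = n₀ + ν ξ):
  C: 249 − 1(188) = 61
  B: 0 + 1(188) = 188
  A: 44.3 (inert)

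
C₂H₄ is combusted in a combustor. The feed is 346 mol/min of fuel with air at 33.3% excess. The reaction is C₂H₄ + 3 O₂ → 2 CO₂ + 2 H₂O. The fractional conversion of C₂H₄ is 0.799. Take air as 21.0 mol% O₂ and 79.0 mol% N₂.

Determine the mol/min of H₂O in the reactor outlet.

553 mol/min

Stoichiometric O₂ = 3 × 346 = 1038 mol/min; O₂ fed = 1038 × 1.333 = 1384 mol/min.
N₂ fed = 1384 × 79/21 = 5205 mol/min.
Fuel reacted = 0.799 × 346 → ξ = 276.5 mol/min.
Outlet (n = n₀ + ν ξ):
  C₂H₄: 346 − 1(276.5) = 69.55
  O₂: 1384 − 3(276.5) = 554.3
  N₂: 5205 (inert)
  CO₂: 0 + 2(276.5) = 552.9
  H₂O: 0 + 2(276.5) = 552.9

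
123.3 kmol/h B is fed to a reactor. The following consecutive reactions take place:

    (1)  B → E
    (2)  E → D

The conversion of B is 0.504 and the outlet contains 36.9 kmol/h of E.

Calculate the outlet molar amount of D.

Conversion of B: B consumed = 1ξ₁ = 0.504 × 123.3 → ξ₁ = 62.14 kmol/h.
E balance: n_E = 0 + 1ξ₁ − 1ξ₂ = 36.9 → ξ₂ = (1·62.14 − 36.9)/1 = 25.24 kmol/h.
Outlet amounts (n = n₀ + Σ ν·ξ):
  B: 123.3 − 1(62.14) = 61.16
  E: 0 + 1(62.14) − 1(25.24) = 36.9
  D: 0 + 1(25.24) = 25.24

25.2 kmol/h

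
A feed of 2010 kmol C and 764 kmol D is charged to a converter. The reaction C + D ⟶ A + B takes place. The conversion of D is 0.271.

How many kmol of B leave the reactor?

D reacted = 0.271 × 764 = 207 kmol; ν_D = −1, so ξ = 207/1 = 207 kmol.
Outlet amounts (n = n₀ + ν ξ):
  C: 2010 − 1(207) = 1803
  D: 764 − 1(207) = 557
  A: 0 + 1(207) = 207
  B: 0 + 1(207) = 207

207 kmol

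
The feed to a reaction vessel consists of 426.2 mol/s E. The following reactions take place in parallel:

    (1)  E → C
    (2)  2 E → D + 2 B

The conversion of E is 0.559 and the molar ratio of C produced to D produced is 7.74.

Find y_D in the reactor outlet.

0.0543

Conversion of E: E consumed = 0.559 × 426.2 = 238.2 mol/s = 1ξ₁ + 2ξ₂.
Selectivity: 1ξ₁ / (1ξ₂) = 7.74 → ξ₁ = 7.74 ξ₂.
Substitute: (1·7.74 + 2) ξ₂ = 238.2 → ξ₂ = 24.46 mol/s, ξ₁ = 189.3 mol/s.
Outlet amounts (n = n₀ + Σ ν·ξ):
  E: 426.2 − 1(189.3) − 2(24.46) = 188
  C: 0 + 1(189.3) = 189.3
  D: 0 + 1(24.46) = 24.46
  B: 0 + 2(24.46) = 48.92
Total out = 450.7 mol/s; y_D = 24.46 / 450.7 = 0.05428.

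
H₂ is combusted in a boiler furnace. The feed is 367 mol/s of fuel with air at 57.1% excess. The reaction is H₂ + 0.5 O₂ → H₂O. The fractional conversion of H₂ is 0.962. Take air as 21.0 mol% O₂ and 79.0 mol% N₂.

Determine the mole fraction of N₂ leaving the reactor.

Stoichiometric O₂ = 0.5 × 367 = 183.5 mol/s; O₂ fed = 183.5 × 1.571 = 288.3 mol/s.
N₂ fed = 288.3 × 79/21 = 1084 mol/s.
Fuel reacted = 0.962 × 367 → ξ = 353.1 mol/s.
Outlet (n = n₀ + ν ξ):
  H₂: 367 − 1(353.1) = 13.95
  O₂: 288.3 − 0.5(353.1) = 111.8
  N₂: 1084 (inert)
  H₂O: 0 + 1(353.1) = 353.1
Total out = 1563 mol/s; y_N₂ = 1084 / 1563 = 0.6937.

0.694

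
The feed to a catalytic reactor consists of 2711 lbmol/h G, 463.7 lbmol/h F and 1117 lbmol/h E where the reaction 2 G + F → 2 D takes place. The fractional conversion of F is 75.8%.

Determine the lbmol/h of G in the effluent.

F reacted = 0.758 × 463.7 = 351.5 lbmol/h; ν_F = −1, so ξ = 351.5/1 = 351.5 lbmol/h.
Outlet amounts (n = n₀ + ν ξ):
  G: 2711 − 2(351.5) = 2008
  F: 463.7 − 1(351.5) = 112.2
  D: 0 + 2(351.5) = 703
  E: 1117 (inert)

2010 lbmol/h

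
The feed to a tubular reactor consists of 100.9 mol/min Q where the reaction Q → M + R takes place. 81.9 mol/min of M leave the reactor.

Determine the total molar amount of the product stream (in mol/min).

For M: n = n₀ + 1ξ → 81.9 = 0 + 1ξ, giving ξ = 81.9 mol/min.
Outlet amounts (n = n₀ + ν ξ):
  Q: 100.9 − 1(81.9) = 19
  M: 0 + 1(81.9) = 81.9
  R: 0 + 1(81.9) = 81.9
Total out = 19 + 81.9 + 81.9 = 182.8 mol/min.

183 mol/min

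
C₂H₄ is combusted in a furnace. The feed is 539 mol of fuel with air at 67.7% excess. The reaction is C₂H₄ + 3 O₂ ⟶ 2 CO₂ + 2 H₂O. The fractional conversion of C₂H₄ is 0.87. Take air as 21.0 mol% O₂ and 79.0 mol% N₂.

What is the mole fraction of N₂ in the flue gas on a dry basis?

0.815

Stoichiometric O₂ = 3 × 539 = 1617 mol; O₂ fed = 1617 × 1.677 = 2712 mol.
N₂ fed = 2712 × 79/21 = 10200 mol.
Fuel reacted = 0.87 × 539 → ξ = 468.9 mol.
Outlet (n = n₀ + ν ξ):
  C₂H₄: 539 − 1(468.9) = 70.07
  O₂: 2712 − 3(468.9) = 1305
  N₂: 10200 (inert)
  CO₂: 0 + 2(468.9) = 937.9
  H₂O: 0 + 2(468.9) = 937.9
Dry total = 12510 mol; y_N₂ (dry) = 10200 / 12510 = 0.8152.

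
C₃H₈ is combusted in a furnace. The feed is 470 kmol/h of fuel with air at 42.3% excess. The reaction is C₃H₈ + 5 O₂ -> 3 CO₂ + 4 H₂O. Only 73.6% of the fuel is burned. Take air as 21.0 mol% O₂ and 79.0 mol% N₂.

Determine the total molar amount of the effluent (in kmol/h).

Stoichiometric O₂ = 5 × 470 = 2350 kmol/h; O₂ fed = 2350 × 1.423 = 3344 kmol/h.
N₂ fed = 3344 × 79/21 = 12580 kmol/h.
Fuel reacted = 0.736 × 470 → ξ = 345.9 kmol/h.
Outlet (n = n₀ + ν ξ):
  C₃H₈: 470 − 1(345.9) = 124.1
  O₂: 3344 − 5(345.9) = 1614
  N₂: 12580 (inert)
  CO₂: 0 + 3(345.9) = 1038
  H₂O: 0 + 4(345.9) = 1384
Total out = 124.1 + 1614 + 12580 + 1038 + 1384 = 16740 kmol/h.

16700 kmol/h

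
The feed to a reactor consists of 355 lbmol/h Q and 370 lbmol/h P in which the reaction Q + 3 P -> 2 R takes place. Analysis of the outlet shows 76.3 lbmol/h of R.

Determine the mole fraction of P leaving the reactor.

For R: n = n₀ + 2ξ → 76.3 = 0 + 2ξ, giving ξ = 38.15 lbmol/h.
Outlet amounts (n = n₀ + ν ξ):
  Q: 355 − 1(38.15) = 316.9
  P: 370 − 3(38.15) = 255.6
  R: 0 + 2(38.15) = 76.3
Total out = 648.7 lbmol/h; y_P = 255.6 / 648.7 = 0.3939.

0.394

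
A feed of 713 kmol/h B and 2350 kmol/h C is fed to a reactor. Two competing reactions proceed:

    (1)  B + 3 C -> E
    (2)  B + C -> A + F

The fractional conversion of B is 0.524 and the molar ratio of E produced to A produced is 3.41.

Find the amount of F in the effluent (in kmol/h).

Conversion of B: B consumed = 0.524 × 713 = 373.6 kmol/h = 1ξ₁ + 1ξ₂.
Selectivity: 1ξ₁ / (1ξ₂) = 3.41 → ξ₁ = 3.41 ξ₂.
Substitute: (1·3.41 + 1) ξ₂ = 373.6 → ξ₂ = 84.72 kmol/h, ξ₁ = 288.9 kmol/h.
Outlet amounts (n = n₀ + Σ ν·ξ):
  B: 713 − 1(288.9) − 1(84.72) = 339.4
  C: 2350 − 3(288.9) − 1(84.72) = 1399
  E: 0 + 1(288.9) = 288.9
  A: 0 + 1(84.72) = 84.72
  F: 0 + 1(84.72) = 84.72

84.7 kmol/h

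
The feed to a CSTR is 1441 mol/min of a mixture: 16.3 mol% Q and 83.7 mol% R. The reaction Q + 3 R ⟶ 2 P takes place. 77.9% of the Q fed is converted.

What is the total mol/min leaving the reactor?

Q reacted = 0.779 × 234.9 = 183 mol/min; ν_Q = −1, so ξ = 183/1 = 183 mol/min.
Outlet amounts (n = n₀ + ν ξ):
  Q: 234.9 − 1(183) = 51.91
  R: 1206 − 3(183) = 657.2
  P: 0 + 2(183) = 365.9
Total out = 51.91 + 657.2 + 365.9 = 1075 mol/min.

1080 mol/min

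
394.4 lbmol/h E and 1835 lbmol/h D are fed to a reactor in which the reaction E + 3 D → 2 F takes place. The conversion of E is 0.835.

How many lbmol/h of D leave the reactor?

E reacted = 0.835 × 394.4 = 329.3 lbmol/h; ν_E = −1, so ξ = 329.3/1 = 329.3 lbmol/h.
Outlet amounts (n = n₀ + ν ξ):
  E: 394.4 − 1(329.3) = 65.08
  D: 1835 − 3(329.3) = 847
  F: 0 + 2(329.3) = 658.6

847 lbmol/h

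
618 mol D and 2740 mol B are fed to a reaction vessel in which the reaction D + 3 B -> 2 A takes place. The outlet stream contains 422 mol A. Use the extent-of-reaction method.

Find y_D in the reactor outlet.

0.139

For A: n = n₀ + 2ξ → 422 = 0 + 2ξ, giving ξ = 211 mol.
Outlet amounts (n = n₀ + ν ξ):
  D: 618 − 1(211) = 407
  B: 2740 − 3(211) = 2107
  A: 0 + 2(211) = 422
Total out = 2936 mol; y_D = 407 / 2936 = 0.1386.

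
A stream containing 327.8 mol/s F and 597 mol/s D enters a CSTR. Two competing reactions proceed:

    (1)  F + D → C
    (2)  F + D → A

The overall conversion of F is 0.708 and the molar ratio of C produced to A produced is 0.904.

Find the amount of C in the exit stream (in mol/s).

110 mol/s

Conversion of F: F consumed = 0.708 × 327.8 = 232.1 mol/s = 1ξ₁ + 1ξ₂.
Selectivity: 1ξ₁ / (1ξ₂) = 0.904 → ξ₁ = 0.904 ξ₂.
Substitute: (1·0.904 + 1) ξ₂ = 232.1 → ξ₂ = 121.9 mol/s, ξ₁ = 110.2 mol/s.
Outlet amounts (n = n₀ + Σ ν·ξ):
  F: 327.8 − 1(110.2) − 1(121.9) = 95.72
  D: 597 − 1(110.2) − 1(121.9) = 364.9
  C: 0 + 1(110.2) = 110.2
  A: 0 + 1(121.9) = 121.9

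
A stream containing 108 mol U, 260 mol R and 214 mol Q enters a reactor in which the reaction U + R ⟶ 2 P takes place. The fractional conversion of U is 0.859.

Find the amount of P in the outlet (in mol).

186 mol

U reacted = 0.859 × 108 = 92.77 mol; ν_U = −1, so ξ = 92.77/1 = 92.77 mol.
Outlet amounts (n = n₀ + ν ξ):
  U: 108 − 1(92.77) = 15.23
  R: 260 − 1(92.77) = 167.2
  P: 0 + 2(92.77) = 185.5
  Q: 214 (inert)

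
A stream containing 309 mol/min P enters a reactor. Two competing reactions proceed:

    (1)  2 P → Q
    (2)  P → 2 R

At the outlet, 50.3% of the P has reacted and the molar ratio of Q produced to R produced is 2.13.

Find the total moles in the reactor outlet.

256 mol/min

Conversion of P: P consumed = 0.503 × 309 = 155.4 mol/min = 2ξ₁ + 1ξ₂.
Selectivity: 1ξ₁ / (2ξ₂) = 2.13 → ξ₁ = 4.26 ξ₂.
Substitute: (2·4.26 + 1) ξ₂ = 155.4 → ξ₂ = 16.33 mol/min, ξ₁ = 69.55 mol/min.
Outlet amounts (n = n₀ + Σ ν·ξ):
  P: 309 − 2(69.55) − 1(16.33) = 153.6
  Q: 0 + 1(69.55) = 69.55
  R: 0 + 2(16.33) = 32.65
Total out = 153.6 + 69.55 + 32.65 = 255.8 mol/min.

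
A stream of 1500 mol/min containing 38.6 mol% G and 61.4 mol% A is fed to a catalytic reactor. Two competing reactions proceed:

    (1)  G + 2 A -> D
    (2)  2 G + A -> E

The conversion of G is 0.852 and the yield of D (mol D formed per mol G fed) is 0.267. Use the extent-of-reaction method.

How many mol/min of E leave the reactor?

169 mol/min

Yield of D: 1ξ₁ / 579 = 0.267 → ξ₁ = 154.6 mol/min.
Conversion of G: 1ξ₁ + 2ξ₂ = 0.852 × 579 = 493.3 → ξ₂ = 169.4 mol/min.
Outlet amounts (n = n₀ + Σ ν·ξ):
  G: 579 − 1(154.6) − 2(169.4) = 85.69
  A: 921 − 2(154.6) − 1(169.4) = 442.5
  D: 0 + 1(154.6) = 154.6
  E: 0 + 1(169.4) = 169.4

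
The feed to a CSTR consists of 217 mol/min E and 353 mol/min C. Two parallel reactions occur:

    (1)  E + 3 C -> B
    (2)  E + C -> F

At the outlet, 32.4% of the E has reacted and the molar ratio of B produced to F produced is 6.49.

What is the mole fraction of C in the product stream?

Conversion of E: E consumed = 0.324 × 217 = 70.31 mol/min = 1ξ₁ + 1ξ₂.
Selectivity: 1ξ₁ / (1ξ₂) = 6.49 → ξ₁ = 6.49 ξ₂.
Substitute: (1·6.49 + 1) ξ₂ = 70.31 → ξ₂ = 9.387 mol/min, ξ₁ = 60.92 mol/min.
Outlet amounts (n = n₀ + Σ ν·ξ):
  E: 217 − 1(60.92) − 1(9.387) = 146.7
  C: 353 − 3(60.92) − 1(9.387) = 160.8
  B: 0 + 1(60.92) = 60.92
  F: 0 + 1(9.387) = 9.387
Total out = 377.8 mol/min; y_C = 160.8 / 377.8 = 0.4257.

0.426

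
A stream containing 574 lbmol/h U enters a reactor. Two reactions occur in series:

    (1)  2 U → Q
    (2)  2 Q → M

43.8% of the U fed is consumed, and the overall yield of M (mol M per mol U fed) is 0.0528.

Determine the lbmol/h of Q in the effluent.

Conversion of U: U consumed = 2ξ₁ = 0.438 × 574 → ξ₁ = 125.7 lbmol/h.
Yield of M: 1ξ₂ / 574 = 0.0528 → ξ₂ = 30.31 lbmol/h.
Outlet amounts (n = n₀ + Σ ν·ξ):
  U: 574 − 2(125.7) = 322.6
  Q: 0 + 1(125.7) − 2(30.31) = 65.09
  M: 0 + 1(30.31) = 30.31

65.1 lbmol/h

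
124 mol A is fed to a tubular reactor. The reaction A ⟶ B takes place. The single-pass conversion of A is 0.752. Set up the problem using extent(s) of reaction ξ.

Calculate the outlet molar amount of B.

93.2 mol

A reacted = 0.752 × 124 = 93.25 mol; ν_A = −1, so ξ = 93.25/1 = 93.25 mol.
Outlet amounts (n = n₀ + ν ξ):
  A: 124 − 1(93.25) = 30.75
  B: 0 + 1(93.25) = 93.25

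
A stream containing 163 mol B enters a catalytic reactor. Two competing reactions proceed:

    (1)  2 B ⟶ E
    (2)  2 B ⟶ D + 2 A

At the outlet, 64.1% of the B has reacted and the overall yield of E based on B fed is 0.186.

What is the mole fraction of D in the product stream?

0.142

Yield of E: 1ξ₁ / 163 = 0.186 → ξ₁ = 30.32 mol.
Conversion of B: 2ξ₁ + 2ξ₂ = 0.641 × 163 = 104.5 → ξ₂ = 21.92 mol.
Outlet amounts (n = n₀ + Σ ν·ξ):
  B: 163 − 2(30.32) − 2(21.92) = 58.52
  E: 0 + 1(30.32) = 30.32
  D: 0 + 1(21.92) = 21.92
  A: 0 + 2(21.92) = 43.85
Total out = 154.6 mol; y_D = 21.92 / 154.6 = 0.1418.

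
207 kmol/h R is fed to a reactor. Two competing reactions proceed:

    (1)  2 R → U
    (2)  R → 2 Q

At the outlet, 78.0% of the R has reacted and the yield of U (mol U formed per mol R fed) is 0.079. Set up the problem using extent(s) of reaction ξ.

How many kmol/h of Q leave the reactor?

258 kmol/h

Yield of U: 1ξ₁ / 207 = 0.079 → ξ₁ = 16.35 kmol/h.
Conversion of R: 2ξ₁ + 1ξ₂ = 0.78 × 207 = 161.5 → ξ₂ = 128.8 kmol/h.
Outlet amounts (n = n₀ + Σ ν·ξ):
  R: 207 − 2(16.35) − 1(128.8) = 45.54
  U: 0 + 1(16.35) = 16.35
  Q: 0 + 2(128.8) = 257.5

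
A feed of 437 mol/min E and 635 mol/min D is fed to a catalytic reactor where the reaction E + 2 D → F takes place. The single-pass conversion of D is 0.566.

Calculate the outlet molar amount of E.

D reacted = 0.566 × 635 = 359.4 mol/min; ν_D = −2, so ξ = 359.4/2 = 179.7 mol/min.
Outlet amounts (n = n₀ + ν ξ):
  E: 437 − 1(179.7) = 257.3
  D: 635 − 2(179.7) = 275.6
  F: 0 + 1(179.7) = 179.7

257 mol/min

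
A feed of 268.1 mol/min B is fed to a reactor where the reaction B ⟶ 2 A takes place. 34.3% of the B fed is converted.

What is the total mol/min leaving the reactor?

B reacted = 0.343 × 268.1 = 91.96 mol/min; ν_B = −1, so ξ = 91.96/1 = 91.96 mol/min.
Outlet amounts (n = n₀ + ν ξ):
  B: 268.1 − 1(91.96) = 176.1
  A: 0 + 2(91.96) = 183.9
Total out = 176.1 + 183.9 = 360.1 mol/min.

360 mol/min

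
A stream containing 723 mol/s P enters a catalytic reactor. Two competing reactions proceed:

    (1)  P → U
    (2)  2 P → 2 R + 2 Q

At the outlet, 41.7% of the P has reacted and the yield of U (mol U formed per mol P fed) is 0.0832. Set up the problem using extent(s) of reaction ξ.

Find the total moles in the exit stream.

Yield of U: 1ξ₁ / 723 = 0.0832 → ξ₁ = 60.15 mol/s.
Conversion of P: 1ξ₁ + 2ξ₂ = 0.417 × 723 = 301.5 → ξ₂ = 120.7 mol/s.
Outlet amounts (n = n₀ + Σ ν·ξ):
  P: 723 − 1(60.15) − 2(120.7) = 421.5
  U: 0 + 1(60.15) = 60.15
  R: 0 + 2(120.7) = 241.3
  Q: 0 + 2(120.7) = 241.3
Total out = 421.5 + 60.15 + 241.3 + 241.3 = 964.3 mol/s.

964 mol/s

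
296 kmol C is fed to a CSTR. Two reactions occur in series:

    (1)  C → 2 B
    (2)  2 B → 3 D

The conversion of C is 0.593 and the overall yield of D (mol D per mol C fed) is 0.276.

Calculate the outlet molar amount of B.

Conversion of C: C consumed = 1ξ₁ = 0.593 × 296 → ξ₁ = 175.5 kmol.
Yield of D: 3ξ₂ / 296 = 0.276 → ξ₂ = 27.23 kmol.
Outlet amounts (n = n₀ + Σ ν·ξ):
  C: 296 − 1(175.5) = 120.5
  B: 0 + 2(175.5) − 2(27.23) = 296.6
  D: 0 + 3(27.23) = 81.7

297 kmol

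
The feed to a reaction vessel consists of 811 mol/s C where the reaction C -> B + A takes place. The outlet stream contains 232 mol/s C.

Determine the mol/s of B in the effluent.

For C: n = n₀ − 1ξ → 232 = 811 − 1ξ, giving ξ = 579 mol/s.
Outlet amounts (n = n₀ + ν ξ):
  C: 811 − 1(579) = 232
  B: 0 + 1(579) = 579
  A: 0 + 1(579) = 579

579 mol/s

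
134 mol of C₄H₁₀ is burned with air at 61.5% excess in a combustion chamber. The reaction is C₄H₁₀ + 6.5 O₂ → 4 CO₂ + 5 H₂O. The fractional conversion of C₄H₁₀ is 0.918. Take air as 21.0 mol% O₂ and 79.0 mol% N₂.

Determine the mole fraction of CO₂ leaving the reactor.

0.0701

Stoichiometric O₂ = 6.5 × 134 = 871 mol; O₂ fed = 871 × 1.615 = 1407 mol.
N₂ fed = 1407 × 79/21 = 5292 mol.
Fuel reacted = 0.918 × 134 → ξ = 123 mol.
Outlet (n = n₀ + ν ξ):
  C₄H₁₀: 134 − 1(123) = 10.99
  O₂: 1407 − 6.5(123) = 607.1
  N₂: 5292 (inert)
  CO₂: 0 + 4(123) = 492
  H₂O: 0 + 5(123) = 615.1
Total out = 7017 mol; y_CO₂ = 492 / 7017 = 0.07012.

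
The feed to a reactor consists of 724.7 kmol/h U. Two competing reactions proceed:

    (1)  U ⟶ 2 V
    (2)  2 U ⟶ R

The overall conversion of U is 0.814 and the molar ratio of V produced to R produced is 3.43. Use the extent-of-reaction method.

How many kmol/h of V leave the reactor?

545 kmol/h

Conversion of U: U consumed = 0.814 × 724.7 = 589.9 kmol/h = 1ξ₁ + 2ξ₂.
Selectivity: 2ξ₁ / (1ξ₂) = 3.43 → ξ₁ = 1.715 ξ₂.
Substitute: (1·1.715 + 2) ξ₂ = 589.9 → ξ₂ = 158.8 kmol/h, ξ₁ = 272.3 kmol/h.
Outlet amounts (n = n₀ + Σ ν·ξ):
  U: 724.7 − 1(272.3) − 2(158.8) = 134.8
  V: 0 + 2(272.3) = 544.7
  R: 0 + 1(158.8) = 158.8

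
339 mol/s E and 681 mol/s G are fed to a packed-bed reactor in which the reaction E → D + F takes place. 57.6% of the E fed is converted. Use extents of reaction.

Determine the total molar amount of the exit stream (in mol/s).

E reacted = 0.576 × 339 = 195.3 mol/s; ν_E = −1, so ξ = 195.3/1 = 195.3 mol/s.
Outlet amounts (n = n₀ + ν ξ):
  E: 339 − 1(195.3) = 143.7
  D: 0 + 1(195.3) = 195.3
  F: 0 + 1(195.3) = 195.3
  G: 681 (inert)
Total out = 143.7 + 195.3 + 195.3 + 681 = 1215 mol/s.

1220 mol/s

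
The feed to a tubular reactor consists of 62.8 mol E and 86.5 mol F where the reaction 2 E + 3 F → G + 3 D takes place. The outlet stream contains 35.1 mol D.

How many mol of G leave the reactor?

For D: n = n₀ + 3ξ → 35.1 = 0 + 3ξ, giving ξ = 11.7 mol.
Outlet amounts (n = n₀ + ν ξ):
  E: 62.8 − 2(11.7) = 39.4
  F: 86.5 − 3(11.7) = 51.4
  G: 0 + 1(11.7) = 11.7
  D: 0 + 3(11.7) = 35.1

11.7 mol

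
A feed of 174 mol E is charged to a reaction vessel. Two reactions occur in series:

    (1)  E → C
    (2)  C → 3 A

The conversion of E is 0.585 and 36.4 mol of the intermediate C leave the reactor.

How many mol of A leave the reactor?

Conversion of E: E consumed = 1ξ₁ = 0.585 × 174 → ξ₁ = 101.8 mol.
C balance: n_C = 0 + 1ξ₁ − 1ξ₂ = 36.4 → ξ₂ = (1·101.8 − 36.4)/1 = 65.39 mol.
Outlet amounts (n = n₀ + Σ ν·ξ):
  E: 174 − 1(101.8) = 72.21
  C: 0 + 1(101.8) − 1(65.39) = 36.4
  A: 0 + 3(65.39) = 196.2

196 mol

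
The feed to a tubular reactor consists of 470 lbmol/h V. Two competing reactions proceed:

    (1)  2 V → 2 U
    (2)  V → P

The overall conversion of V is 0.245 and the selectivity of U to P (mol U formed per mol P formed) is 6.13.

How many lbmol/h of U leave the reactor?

Conversion of V: V consumed = 0.245 × 470 = 115.1 lbmol/h = 2ξ₁ + 1ξ₂.
Selectivity: 2ξ₁ / (1ξ₂) = 6.13 → ξ₁ = 3.065 ξ₂.
Substitute: (2·3.065 + 1) ξ₂ = 115.1 → ξ₂ = 16.15 lbmol/h, ξ₁ = 49.5 lbmol/h.
Outlet amounts (n = n₀ + Σ ν·ξ):
  V: 470 − 2(49.5) − 1(16.15) = 354.9
  U: 0 + 2(49.5) = 99
  P: 0 + 1(16.15) = 16.15

99 lbmol/h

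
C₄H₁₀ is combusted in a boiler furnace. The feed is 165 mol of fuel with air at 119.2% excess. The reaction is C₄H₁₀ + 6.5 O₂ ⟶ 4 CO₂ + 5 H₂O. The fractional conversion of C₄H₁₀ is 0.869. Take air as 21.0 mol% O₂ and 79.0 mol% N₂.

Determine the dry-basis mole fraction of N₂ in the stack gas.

Stoichiometric O₂ = 6.5 × 165 = 1072 mol; O₂ fed = 1072 × 2.192 = 2351 mol.
N₂ fed = 2351 × 79/21 = 8844 mol.
Fuel reacted = 0.869 × 165 → ξ = 143.4 mol.
Outlet (n = n₀ + ν ξ):
  C₄H₁₀: 165 − 1(143.4) = 21.62
  O₂: 2351 − 6.5(143.4) = 1419
  N₂: 8844 (inert)
  CO₂: 0 + 4(143.4) = 573.5
  H₂O: 0 + 5(143.4) = 716.9
Dry total = 10860 mol; y_N₂ (dry) = 8844 / 10860 = 0.8145.

0.815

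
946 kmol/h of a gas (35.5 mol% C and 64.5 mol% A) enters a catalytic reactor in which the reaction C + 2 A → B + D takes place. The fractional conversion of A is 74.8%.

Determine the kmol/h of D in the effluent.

228 kmol/h

A reacted = 0.748 × 610.2 = 456.4 kmol/h; ν_A = −2, so ξ = 456.4/2 = 228.2 kmol/h.
Outlet amounts (n = n₀ + ν ξ):
  C: 335.8 − 1(228.2) = 107.6
  A: 610.2 − 2(228.2) = 153.8
  B: 0 + 1(228.2) = 228.2
  D: 0 + 1(228.2) = 228.2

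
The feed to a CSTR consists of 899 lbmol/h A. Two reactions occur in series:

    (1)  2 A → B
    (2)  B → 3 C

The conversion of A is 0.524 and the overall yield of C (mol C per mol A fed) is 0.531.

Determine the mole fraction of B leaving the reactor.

Conversion of A: A consumed = 2ξ₁ = 0.524 × 899 → ξ₁ = 235.5 lbmol/h.
Yield of C: 3ξ₂ / 899 = 0.531 → ξ₂ = 159.1 lbmol/h.
Outlet amounts (n = n₀ + Σ ν·ξ):
  A: 899 − 2(235.5) = 427.9
  B: 0 + 1(235.5) − 1(159.1) = 76.41
  C: 0 + 3(159.1) = 477.4
Total out = 981.7 lbmol/h; y_B = 76.41 / 981.7 = 0.07784.

0.0778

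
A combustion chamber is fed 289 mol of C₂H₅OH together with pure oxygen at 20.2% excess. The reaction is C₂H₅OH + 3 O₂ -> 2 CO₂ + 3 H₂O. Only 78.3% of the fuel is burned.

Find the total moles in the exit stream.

1560 mol

Stoichiometric O₂ = 3 × 289 = 867 mol; O₂ fed = 867 × 1.202 = 1042 mol.
Fuel reacted = 0.783 × 289 → ξ = 226.3 mol.
Outlet (n = n₀ + ν ξ):
  C₂H₅OH: 289 − 1(226.3) = 62.71
  O₂: 1042 − 3(226.3) = 363.3
  CO₂: 0 + 2(226.3) = 452.6
  H₂O: 0 + 3(226.3) = 678.9
Total out = 62.71 + 363.3 + 452.6 + 678.9 = 1557 mol.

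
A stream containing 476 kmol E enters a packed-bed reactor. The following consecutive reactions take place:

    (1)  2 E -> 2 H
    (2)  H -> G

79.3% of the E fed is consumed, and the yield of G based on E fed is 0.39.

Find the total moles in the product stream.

Conversion of E: E consumed = 2ξ₁ = 0.793 × 476 → ξ₁ = 188.7 kmol.
Yield of G: 1ξ₂ / 476 = 0.39 → ξ₂ = 185.6 kmol.
Outlet amounts (n = n₀ + Σ ν·ξ):
  E: 476 − 2(188.7) = 98.53
  H: 0 + 2(188.7) − 1(185.6) = 191.8
  G: 0 + 1(185.6) = 185.6
Total out = 98.53 + 191.8 + 185.6 = 476 kmol.

476 kmol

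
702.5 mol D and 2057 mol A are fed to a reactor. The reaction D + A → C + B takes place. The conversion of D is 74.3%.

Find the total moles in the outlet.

D reacted = 0.743 × 702.5 = 522 mol; ν_D = −1, so ξ = 522/1 = 522 mol.
Outlet amounts (n = n₀ + ν ξ):
  D: 702.5 − 1(522) = 180.5
  A: 2057 − 1(522) = 1535
  C: 0 + 1(522) = 522
  B: 0 + 1(522) = 522
Total out = 180.5 + 1535 + 522 + 522 = 2760 mol.

2760 mol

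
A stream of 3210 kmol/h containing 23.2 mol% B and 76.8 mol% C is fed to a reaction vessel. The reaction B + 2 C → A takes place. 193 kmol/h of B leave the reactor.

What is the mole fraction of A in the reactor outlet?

For B: n = n₀ − 1ξ → 193 = 744.7 − 1ξ, giving ξ = 551.7 kmol/h.
Outlet amounts (n = n₀ + ν ξ):
  B: 744.7 − 1(551.7) = 193
  C: 2465 − 2(551.7) = 1362
  A: 0 + 1(551.7) = 551.7
Total out = 2107 kmol/h; y_A = 551.7 / 2107 = 0.2619.

0.262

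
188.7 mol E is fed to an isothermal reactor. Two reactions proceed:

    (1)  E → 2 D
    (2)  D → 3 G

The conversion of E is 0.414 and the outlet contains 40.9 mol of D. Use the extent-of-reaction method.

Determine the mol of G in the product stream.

Conversion of E: E consumed = 1ξ₁ = 0.414 × 188.7 → ξ₁ = 78.12 mol.
D balance: n_D = 0 + 2ξ₁ − 1ξ₂ = 40.9 → ξ₂ = (2·78.12 − 40.9)/1 = 115.3 mol.
Outlet amounts (n = n₀ + Σ ν·ξ):
  E: 188.7 − 1(78.12) = 110.6
  D: 0 + 2(78.12) − 1(115.3) = 40.9
  G: 0 + 3(115.3) = 346

346 mol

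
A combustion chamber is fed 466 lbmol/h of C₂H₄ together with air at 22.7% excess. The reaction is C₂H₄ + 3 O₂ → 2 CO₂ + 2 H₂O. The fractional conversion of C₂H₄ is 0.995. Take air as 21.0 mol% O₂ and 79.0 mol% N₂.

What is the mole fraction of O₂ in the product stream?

Stoichiometric O₂ = 3 × 466 = 1398 lbmol/h; O₂ fed = 1398 × 1.227 = 1715 lbmol/h.
N₂ fed = 1715 × 79/21 = 6453 lbmol/h.
Fuel reacted = 0.995 × 466 → ξ = 463.7 lbmol/h.
Outlet (n = n₀ + ν ξ):
  C₂H₄: 466 − 1(463.7) = 2.33
  O₂: 1715 − 3(463.7) = 324.3
  N₂: 6453 (inert)
  CO₂: 0 + 2(463.7) = 927.3
  H₂O: 0 + 2(463.7) = 927.3
Total out = 8634 lbmol/h; y_O₂ = 324.3 / 8634 = 0.03756.

0.0376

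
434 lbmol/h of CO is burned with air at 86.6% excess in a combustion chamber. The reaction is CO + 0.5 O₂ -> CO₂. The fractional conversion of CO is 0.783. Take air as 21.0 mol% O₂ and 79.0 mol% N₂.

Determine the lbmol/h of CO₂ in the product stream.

340 lbmol/h

Stoichiometric O₂ = 0.5 × 434 = 217 lbmol/h; O₂ fed = 217 × 1.866 = 404.9 lbmol/h.
N₂ fed = 404.9 × 79/21 = 1523 lbmol/h.
Fuel reacted = 0.783 × 434 → ξ = 339.8 lbmol/h.
Outlet (n = n₀ + ν ξ):
  CO: 434 − 1(339.8) = 94.18
  O₂: 404.9 − 0.5(339.8) = 235
  N₂: 1523 (inert)
  CO₂: 0 + 1(339.8) = 339.8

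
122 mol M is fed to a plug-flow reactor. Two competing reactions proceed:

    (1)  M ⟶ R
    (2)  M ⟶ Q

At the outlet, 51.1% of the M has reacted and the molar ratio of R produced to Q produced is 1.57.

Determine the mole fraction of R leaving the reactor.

0.312

Conversion of M: M consumed = 0.511 × 122 = 62.34 mol = 1ξ₁ + 1ξ₂.
Selectivity: 1ξ₁ / (1ξ₂) = 1.57 → ξ₁ = 1.57 ξ₂.
Substitute: (1·1.57 + 1) ξ₂ = 62.34 → ξ₂ = 24.26 mol, ξ₁ = 38.08 mol.
Outlet amounts (n = n₀ + Σ ν·ξ):
  M: 122 − 1(38.08) − 1(24.26) = 59.66
  R: 0 + 1(38.08) = 38.08
  Q: 0 + 1(24.26) = 24.26
Total out = 122 mol; y_R = 38.08 / 122 = 0.3122.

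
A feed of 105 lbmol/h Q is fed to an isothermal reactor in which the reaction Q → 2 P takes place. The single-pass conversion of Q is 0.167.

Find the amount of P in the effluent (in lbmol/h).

35.1 lbmol/h

Q reacted = 0.167 × 105 = 17.54 lbmol/h; ν_Q = −1, so ξ = 17.54/1 = 17.54 lbmol/h.
Outlet amounts (n = n₀ + ν ξ):
  Q: 105 − 1(17.54) = 87.47
  P: 0 + 2(17.54) = 35.07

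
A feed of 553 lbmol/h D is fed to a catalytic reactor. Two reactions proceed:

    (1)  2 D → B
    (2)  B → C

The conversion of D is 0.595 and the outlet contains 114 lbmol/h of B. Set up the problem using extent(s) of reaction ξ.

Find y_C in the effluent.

0.13

Conversion of D: D consumed = 2ξ₁ = 0.595 × 553 → ξ₁ = 164.5 lbmol/h.
B balance: n_B = 0 + 1ξ₁ − 1ξ₂ = 114 → ξ₂ = (1·164.5 − 114)/1 = 50.52 lbmol/h.
Outlet amounts (n = n₀ + Σ ν·ξ):
  D: 553 − 2(164.5) = 224
  B: 0 + 1(164.5) − 1(50.52) = 114
  C: 0 + 1(50.52) = 50.52
Total out = 388.5 lbmol/h; y_C = 50.52 / 388.5 = 0.13.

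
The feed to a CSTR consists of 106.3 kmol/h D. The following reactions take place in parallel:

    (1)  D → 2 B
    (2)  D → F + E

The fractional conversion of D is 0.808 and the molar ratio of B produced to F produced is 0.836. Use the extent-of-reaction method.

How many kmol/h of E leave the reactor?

Conversion of D: D consumed = 0.808 × 106.3 = 85.89 kmol/h = 1ξ₁ + 1ξ₂.
Selectivity: 2ξ₁ / (1ξ₂) = 0.836 → ξ₁ = 0.418 ξ₂.
Substitute: (1·0.418 + 1) ξ₂ = 85.89 → ξ₂ = 60.57 kmol/h, ξ₁ = 25.32 kmol/h.
Outlet amounts (n = n₀ + Σ ν·ξ):
  D: 106.3 − 1(25.32) − 1(60.57) = 20.41
  B: 0 + 2(25.32) = 50.64
  F: 0 + 1(60.57) = 60.57
  E: 0 + 1(60.57) = 60.57

60.6 kmol/h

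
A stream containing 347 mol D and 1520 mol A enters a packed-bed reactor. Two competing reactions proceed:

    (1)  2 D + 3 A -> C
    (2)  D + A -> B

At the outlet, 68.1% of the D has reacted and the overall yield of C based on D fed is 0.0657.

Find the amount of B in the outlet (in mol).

Yield of C: 1ξ₁ / 347 = 0.0657 → ξ₁ = 22.8 mol.
Conversion of D: 2ξ₁ + 1ξ₂ = 0.681 × 347 = 236.3 → ξ₂ = 190.7 mol.
Outlet amounts (n = n₀ + Σ ν·ξ):
  D: 347 − 2(22.8) − 1(190.7) = 110.7
  A: 1520 − 3(22.8) − 1(190.7) = 1261
  C: 0 + 1(22.8) = 22.8
  B: 0 + 1(190.7) = 190.7

191 mol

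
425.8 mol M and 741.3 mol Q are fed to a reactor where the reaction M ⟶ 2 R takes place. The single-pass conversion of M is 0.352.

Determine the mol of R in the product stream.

300 mol

M reacted = 0.352 × 425.8 = 149.9 mol; ν_M = −1, so ξ = 149.9/1 = 149.9 mol.
Outlet amounts (n = n₀ + ν ξ):
  M: 425.8 − 1(149.9) = 275.9
  R: 0 + 2(149.9) = 299.8
  Q: 741.3 (inert)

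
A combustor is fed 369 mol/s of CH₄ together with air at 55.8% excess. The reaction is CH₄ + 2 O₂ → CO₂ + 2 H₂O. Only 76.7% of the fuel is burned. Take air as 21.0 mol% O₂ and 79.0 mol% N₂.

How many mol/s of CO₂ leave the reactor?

283 mol/s

Stoichiometric O₂ = 2 × 369 = 738 mol/s; O₂ fed = 738 × 1.558 = 1150 mol/s.
N₂ fed = 1150 × 79/21 = 4325 mol/s.
Fuel reacted = 0.767 × 369 → ξ = 283 mol/s.
Outlet (n = n₀ + ν ξ):
  CH₄: 369 − 1(283) = 85.98
  O₂: 1150 − 2(283) = 583.8
  N₂: 4325 (inert)
  CO₂: 0 + 1(283) = 283
  H₂O: 0 + 2(283) = 566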